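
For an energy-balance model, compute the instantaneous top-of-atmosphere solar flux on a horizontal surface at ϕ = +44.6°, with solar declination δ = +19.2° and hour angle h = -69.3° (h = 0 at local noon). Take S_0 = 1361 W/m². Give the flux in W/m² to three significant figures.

638 W/m²

cos θ_z = sin ϕ sin δ + cos ϕ cos δ cos h = 0.230915 + 0.237684 = 0.468599.
Flux = S_0 · cos θ_z = 1361 × 0.468599 = 637.8 W/m².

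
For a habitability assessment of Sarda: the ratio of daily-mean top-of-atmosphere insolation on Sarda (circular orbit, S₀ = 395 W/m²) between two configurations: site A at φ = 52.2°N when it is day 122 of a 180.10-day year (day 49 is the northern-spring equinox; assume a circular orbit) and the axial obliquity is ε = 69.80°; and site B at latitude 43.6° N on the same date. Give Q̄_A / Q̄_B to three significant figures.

Q̄_A / Q̄_B ≈ 1.04

— Configuration A (φ=+52.2°):
Solar longitude: λ_s = 360° × (122 − 49)/180.10 = 145.919°.
sin δ = sin 69.80° × sin 145.919° = 0.52590, so δ = +31.729°.
cos H₀ = −tan(+52.2°) tan(+31.729°) = -0.7971, H₀ = 2.4933 rad.
Bracket: H₀ sin φ sin δ + cos φ cos δ sin H₀ = 2.4933×0.79016×0.52590 + 0.61291×0.85055×0.60383 = 1.036079 + 0.314783 = 1.350862.
Q̄ = (S₀/π) × [bracket] = (395/π) × 1.350862 = 169.85 W/m².
— Configuration B (φ=+43.6°):
cos H₀ = −tan(+43.6°) tan(+31.729°) = -0.5888, H₀ = 2.2004 rad.
Bracket: H₀ sin φ sin δ + cos φ cos δ sin H₀ = 2.2004×0.68962×0.52590 + 0.72417×0.85055×0.80827 = 0.798022 + 0.497848 = 1.295870.
Q̄ = (S₀/π) × [bracket] = (395/π) × 1.295870 = 162.93 W/m².
Ratio Q̄_A / Q̄_B = 169.85 / 162.93 = 1.042.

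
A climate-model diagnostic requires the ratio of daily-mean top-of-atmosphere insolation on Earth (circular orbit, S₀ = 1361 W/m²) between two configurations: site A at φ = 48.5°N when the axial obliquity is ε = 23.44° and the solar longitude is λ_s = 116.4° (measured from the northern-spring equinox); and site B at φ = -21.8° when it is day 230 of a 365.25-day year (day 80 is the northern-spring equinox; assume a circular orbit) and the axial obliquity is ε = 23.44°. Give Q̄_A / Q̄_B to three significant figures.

— Configuration A (φ=+48.5°):
Solar declination: sin δ = sin ε · sin λ_s = sin 23.44° × sin 116.4° = 0.35630, so δ = +20.873°.
cos H₀ = −tan(+48.5°) tan(+20.873°) = -0.4310, H₀ = 2.0164 rad.
Bracket: H₀ sin φ sin δ + cos φ cos δ sin H₀ = 2.0164×0.74896×0.35630 + 0.66262×0.93437×0.90234 = 0.538085 + 0.558668 = 1.096753.
Q̄ = (S₀/π) × [bracket] = (1361/π) × 1.096753 = 475.14 W/m².
— Configuration B (φ=-21.8°):
Solar longitude: λ_s = 360° × (230 − 80)/365.25 = 147.844°.
sin δ = sin 23.44° × sin 147.844° = 0.21171, so δ = +12.223°.
cos H₀ = −tan(-21.8°) tan(+12.223°) = 0.0866, H₀ = 1.4840 rad.
Bracket: H₀ sin φ sin δ + cos φ cos δ sin H₀ = 1.4840×-0.37137×0.21171 + 0.92849×0.97733×0.99624 = -0.116676 + 0.904029 = 0.787353.
Q̄ = (S₀/π) × [bracket] = (1361/π) × 0.787353 = 341.10 W/m².
Ratio Q̄_A / Q̄_B = 475.14 / 341.10 = 1.393.

Q̄_A / Q̄_B ≈ 1.39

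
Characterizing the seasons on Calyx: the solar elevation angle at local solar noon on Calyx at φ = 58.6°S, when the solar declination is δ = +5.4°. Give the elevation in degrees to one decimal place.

At local noon the hour angle is zero, so the zenith angle equals |φ − δ| = |-58.6° − (+5.400°)| = 64.000°.
Elevation = 90° − 64.000° = 26.0°.

26.0°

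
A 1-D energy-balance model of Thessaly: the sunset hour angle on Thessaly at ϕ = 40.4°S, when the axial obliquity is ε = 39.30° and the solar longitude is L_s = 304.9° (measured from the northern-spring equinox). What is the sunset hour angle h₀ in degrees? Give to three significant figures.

Solar declination: sin δ = sin ε · sin L_s = sin 39.30° × sin 304.9° = -0.51947, so δ = -31.297°.
cos h₀ = −tan ϕ · tan δ = −tan(-40.4°) × tan(-31.297°) = -0.5174, so h₀ = 2.1146 rad = 121.16°.

h₀ = 121°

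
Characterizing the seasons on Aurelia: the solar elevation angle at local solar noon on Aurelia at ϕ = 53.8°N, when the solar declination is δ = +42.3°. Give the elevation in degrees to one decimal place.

78.5°

At local noon the hour angle is zero, so the zenith angle equals |ϕ − δ| = |+53.8° − (+42.300°)| = 11.500°.
Elevation = 90° − 11.500° = 78.5°.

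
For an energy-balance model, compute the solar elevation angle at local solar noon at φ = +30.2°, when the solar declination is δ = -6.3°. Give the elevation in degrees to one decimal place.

53.5°

At local noon the hour angle is zero, so the zenith angle equals |φ − δ| = |+30.2° − (-6.300°)| = 36.500°.
Elevation = 90° − 36.500° = 53.5°.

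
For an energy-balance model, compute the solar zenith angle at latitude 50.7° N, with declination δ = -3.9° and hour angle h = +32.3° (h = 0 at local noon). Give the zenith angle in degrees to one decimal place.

cos θ_z = sin ϕ sin δ + cos ϕ cos δ cos h = -0.052633 + 0.534133 = 0.481500.
θ_z = arccos(0.481500) = 61.2°.

θ_z = 61.2°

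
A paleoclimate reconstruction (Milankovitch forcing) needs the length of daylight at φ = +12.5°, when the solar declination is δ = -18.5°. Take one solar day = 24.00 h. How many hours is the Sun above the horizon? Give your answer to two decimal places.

11.43 h

cos H₀ = −tan φ · tan δ = −tan(+12.5°) × tan(-18.500°) = 0.0742, so H₀ = 1.4966 rad = 85.75°.
Daylight = 2H₀/(2π) × 24.00 h = (1.4966/π) × 24.00 = 11.43 h.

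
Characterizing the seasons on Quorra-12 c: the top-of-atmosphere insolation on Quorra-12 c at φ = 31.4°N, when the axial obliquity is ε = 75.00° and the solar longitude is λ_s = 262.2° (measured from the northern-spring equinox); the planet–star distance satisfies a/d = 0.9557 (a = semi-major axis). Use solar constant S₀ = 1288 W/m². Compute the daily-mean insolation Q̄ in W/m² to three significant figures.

Solar declination: sin δ = sin ε · sin λ_s = sin 75.00° × sin 262.2° = -0.95699, so δ = -73.135°.
cos H₀ = −tan(+31.4°) tan(-73.135°) = 2.0134 ≥ 1 ⇒ polar night, H₀ = 0 and Q̄ = 0.
Inverse-square distance factor (a/d)² = 0.9557² = 0.913362.

Q̄ ≈ 0.00 W/m²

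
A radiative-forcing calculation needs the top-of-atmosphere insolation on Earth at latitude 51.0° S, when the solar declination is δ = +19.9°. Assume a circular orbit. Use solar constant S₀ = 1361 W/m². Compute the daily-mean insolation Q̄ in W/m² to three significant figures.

cos H₀ = −tan(-51.0°) tan(+19.900°) = 0.4470, H₀ = 1.1074 rad.
Bracket: H₀ sin φ sin δ + cos φ cos δ sin H₀ = 1.1074×-0.77715×0.34038 + 0.62932×0.94029×0.89452 = -0.292936 + 0.529326 = 0.236390.
Q̄ = (S₀/π) × [bracket] = (1361/π) × 0.236390 = 102.4 W/m².

Q̄ ≈ 102 W/m²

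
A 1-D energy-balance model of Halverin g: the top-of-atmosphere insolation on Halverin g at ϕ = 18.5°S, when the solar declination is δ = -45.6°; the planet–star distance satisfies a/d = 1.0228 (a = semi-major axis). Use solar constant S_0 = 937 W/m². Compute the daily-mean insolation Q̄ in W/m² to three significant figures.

Q̄ ≈ 330 W/m²

cos h₀ = −tan(-18.5°) tan(-45.600°) = -0.3417, h₀ = 1.9195 rad.
Bracket: h₀ sin ϕ sin δ + cos ϕ cos δ sin h₀ = 1.9195×-0.31730×-0.71447 + 0.94832×0.69966×0.93982 = 0.435153 + 0.623572 = 1.058725.
Inverse-square distance factor (a/d)² = 1.0228² = 1.046120.
Q̄ = (S_0/π) × 1.046120 × [bracket] = (937/π) × 1.046120 × 1.058725 = 330.3 W/m².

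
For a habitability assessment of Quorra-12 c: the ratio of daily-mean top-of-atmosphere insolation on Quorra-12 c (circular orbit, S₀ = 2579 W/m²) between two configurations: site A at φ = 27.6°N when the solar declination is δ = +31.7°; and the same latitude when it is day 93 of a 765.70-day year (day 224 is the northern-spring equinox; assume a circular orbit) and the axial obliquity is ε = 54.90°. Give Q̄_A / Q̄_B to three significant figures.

— Configuration A (φ=+27.6°):
cos H₀ = −tan(+27.6°) tan(+31.700°) = -0.3229, H₀ = 1.8996 rad.
Bracket: H₀ sin φ sin δ + cos φ cos δ sin H₀ = 1.8996×0.46330×0.52547 + 0.88620×0.85081×0.94644 = 0.462458 + 0.713604 = 1.176062.
Q̄ = (S₀/π) × [bracket] = (2579/π) × 1.176062 = 965.45 W/m².
— Configuration B (φ=+27.6°):
Solar longitude: λ_s = 360° × (93 − 224)/765.70 = -61.591°, i.e. -61.591° + 360° = 298.409°.
sin δ = sin 54.90° × sin 298.409° = -0.71962, so δ = -46.023°.
cos H₀ = −tan(+27.6°) tan(-46.023°) = 0.5418, H₀ = 0.9982 rad.
Bracket: H₀ sin φ sin δ + cos φ cos δ sin H₀ = 0.9982×0.46330×-0.71962 + 0.88620×0.69437×0.84051 = -0.332800 + 0.517208 = 0.184408.
Q̄ = (S₀/π) × [bracket] = (2579/π) × 0.184408 = 151.38 W/m².
Ratio Q̄_A / Q̄_B = 965.45 / 151.38 = 6.378.

Q̄_A / Q̄_B ≈ 6.38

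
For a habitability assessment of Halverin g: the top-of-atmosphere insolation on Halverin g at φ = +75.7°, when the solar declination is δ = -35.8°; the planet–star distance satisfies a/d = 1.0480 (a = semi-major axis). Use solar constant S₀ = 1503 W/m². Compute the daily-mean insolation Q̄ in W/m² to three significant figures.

cos H₀ = −tan(+75.7°) tan(-35.800°) = 2.8295 ≥ 1 ⇒ polar night, H₀ = 0 and Q̄ = 0.
Inverse-square distance factor (a/d)² = 1.0480² = 1.098304.

Q̄ ≈ 0.00 W/m²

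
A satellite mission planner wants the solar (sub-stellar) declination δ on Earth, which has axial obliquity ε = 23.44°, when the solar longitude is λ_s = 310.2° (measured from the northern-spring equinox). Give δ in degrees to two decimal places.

δ = -17.69°

sin δ = sin ε · sin λ_s = sin 23.44° × sin 310.2° = -0.303829.
δ = arcsin(-0.303829) = -17.69°.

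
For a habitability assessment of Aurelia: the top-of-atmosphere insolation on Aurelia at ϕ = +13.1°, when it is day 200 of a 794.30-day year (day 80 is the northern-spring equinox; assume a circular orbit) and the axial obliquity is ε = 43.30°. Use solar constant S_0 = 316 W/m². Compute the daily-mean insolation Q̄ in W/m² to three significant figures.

Q̄ ≈ 102 W/m²

Solar longitude: L_s = 360° × (200 − 80)/794.30 = 54.388°.
sin δ = sin 43.30° × sin 54.388° = 0.55755, so δ = +33.887°.
cos h₀ = −tan(+13.1°) tan(+33.887°) = -0.1563, h₀ = 1.7277 rad.
Bracket: h₀ sin ϕ sin δ + cos ϕ cos δ sin h₀ = 1.7277×0.22665×0.55755 + 0.97398×0.83014×0.98771 = 0.218327 + 0.798603 = 1.016930.
Q̄ = (S_0/π) × [bracket] = (316/π) × 1.016930 = 102.3 W/m².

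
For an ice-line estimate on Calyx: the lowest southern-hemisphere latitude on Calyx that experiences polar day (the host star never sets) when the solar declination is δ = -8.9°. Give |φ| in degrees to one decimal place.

Polar day requires cos H₀ = −tan φ tan δ ≤ −1, i.e. tan φ tan δ ≥ 1.
The boundary is |tan φ| · |tan δ| = 1, so |φ| = 90° − |δ| = 90° − 8.9° = 81.1° in the southern hemisphere.

|φ| = 81.1°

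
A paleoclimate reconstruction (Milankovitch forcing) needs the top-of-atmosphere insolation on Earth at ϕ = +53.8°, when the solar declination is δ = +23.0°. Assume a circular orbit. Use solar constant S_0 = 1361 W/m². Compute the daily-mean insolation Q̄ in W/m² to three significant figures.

cos h₀ = −tan(+53.8°) tan(+23.000°) = -0.5800, h₀ = 2.1895 rad.
Bracket: h₀ sin ϕ sin δ + cos ϕ cos δ sin h₀ = 2.1895×0.80696×0.39073 + 0.59061×0.92050×0.81464 = 0.690357 + 0.442884 = 1.133241.
Q̄ = (S_0/π) × [bracket] = (1361/π) × 1.133241 = 490.9 W/m².

Q̄ ≈ 491 W/m²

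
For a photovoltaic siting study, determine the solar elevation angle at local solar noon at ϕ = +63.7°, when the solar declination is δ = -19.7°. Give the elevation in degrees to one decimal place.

At local noon the hour angle is zero, so the zenith angle equals |ϕ − δ| = |+63.7° − (-19.700°)| = 83.400°.
Elevation = 90° − 83.400° = 6.6°.

6.6°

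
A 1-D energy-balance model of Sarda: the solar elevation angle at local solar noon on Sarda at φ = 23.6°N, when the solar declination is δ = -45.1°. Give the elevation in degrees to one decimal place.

At local noon the hour angle is zero, so the zenith angle equals |φ − δ| = |+23.6° − (-45.100°)| = 68.700°.
Elevation = 90° − 68.700° = 21.3°.

21.3°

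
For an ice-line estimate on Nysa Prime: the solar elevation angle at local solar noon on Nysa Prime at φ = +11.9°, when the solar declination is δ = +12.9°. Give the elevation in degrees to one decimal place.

89.0°

At local noon the hour angle is zero, so the zenith angle equals |φ − δ| = |+11.9° − (+12.900°)| = 1.000°.
Elevation = 90° − 1.000° = 89.0°.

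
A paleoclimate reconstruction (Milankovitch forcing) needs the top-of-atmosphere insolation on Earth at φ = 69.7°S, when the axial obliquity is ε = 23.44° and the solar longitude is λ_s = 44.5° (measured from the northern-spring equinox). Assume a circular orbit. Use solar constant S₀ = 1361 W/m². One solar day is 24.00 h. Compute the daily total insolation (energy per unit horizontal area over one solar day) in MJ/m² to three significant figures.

1.19 MJ/m²

Solar declination: sin δ = sin ε · sin λ_s = sin 23.44° × sin 44.5° = 0.27881, so δ = +16.189°.
cos H₀ = −tan(-69.7°) tan(+16.189°) = 0.7849, H₀ = 0.6683 rad.
Bracket: H₀ sin φ sin δ + cos φ cos δ sin H₀ = 0.6683×-0.93789×0.27881 + 0.34694×0.96035×0.61968 = -0.174756 + 0.206467 = 0.031711.
Q̄ = (S₀/π) × [bracket] = (1361/π) × 0.031711 = 13.738 W/m².
Daily total = Q̄ × 24.00 h × 3600 s/h = 13.738 × 24.00 × 3600 / 10⁶ = 1.187 MJ/m².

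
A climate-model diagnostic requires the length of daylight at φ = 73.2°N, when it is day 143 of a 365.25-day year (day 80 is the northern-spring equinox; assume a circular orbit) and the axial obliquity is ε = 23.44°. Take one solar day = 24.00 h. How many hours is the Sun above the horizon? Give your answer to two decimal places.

Solar longitude: λ_s = 360° × (143 − 80)/365.25 = 62.094°.
sin δ = sin 23.44° × sin 62.094° = 0.35153, so δ = +20.581°.
Sunrise equation: cos H₀ = −tan φ · tan δ = -1.2437 ≤ −1, so the Sun never sets (polar day) and H₀ = π.
Daylight = 2H₀/(2π) × 24.00 h = (3.1416/π) × 24.00 = 24.00 h.

24.00 h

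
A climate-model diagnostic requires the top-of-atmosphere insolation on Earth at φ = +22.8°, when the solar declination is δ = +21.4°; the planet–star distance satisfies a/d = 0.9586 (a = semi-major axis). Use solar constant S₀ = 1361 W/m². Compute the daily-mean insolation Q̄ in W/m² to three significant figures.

Q̄ ≈ 435 W/m²

cos H₀ = −tan(+22.8°) tan(+21.400°) = -0.1647, H₀ = 1.7363 rad.
Bracket: H₀ sin φ sin δ + cos φ cos δ sin H₀ = 1.7363×0.38752×0.36488 + 0.92186×0.93106×0.98634 = 0.245510 + 0.846582 = 1.092092.
Inverse-square distance factor (a/d)² = 0.9586² = 0.918914.
Q̄ = (S₀/π) × 0.918914 × [bracket] = (1361/π) × 0.918914 × 1.092092 = 434.8 W/m².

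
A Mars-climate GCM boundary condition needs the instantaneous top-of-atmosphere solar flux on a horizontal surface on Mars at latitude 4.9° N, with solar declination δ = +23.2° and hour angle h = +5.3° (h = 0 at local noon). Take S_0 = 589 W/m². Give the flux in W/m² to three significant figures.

557 W/m²

cos θ_z = sin ϕ sin δ + cos ϕ cos δ cos h = 0.033649 + 0.911861 = 0.945510.
Flux = S_0 · cos θ_z = 589 × 0.945510 = 556.9 W/m².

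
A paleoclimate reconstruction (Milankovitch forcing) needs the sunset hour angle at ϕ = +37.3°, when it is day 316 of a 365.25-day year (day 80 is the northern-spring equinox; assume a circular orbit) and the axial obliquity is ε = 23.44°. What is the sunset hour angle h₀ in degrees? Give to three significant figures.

h₀ = 75.3°

Solar longitude: L_s = 360° × (316 − 80)/365.25 = 232.608°.
sin δ = sin 23.44° × sin 232.608° = -0.31604, so δ = -18.424°.
cos h₀ = −tan ϕ · tan δ = −tan(+37.3°) × tan(-18.424°) = 0.2538, so h₀ = 1.3142 rad = 75.30°.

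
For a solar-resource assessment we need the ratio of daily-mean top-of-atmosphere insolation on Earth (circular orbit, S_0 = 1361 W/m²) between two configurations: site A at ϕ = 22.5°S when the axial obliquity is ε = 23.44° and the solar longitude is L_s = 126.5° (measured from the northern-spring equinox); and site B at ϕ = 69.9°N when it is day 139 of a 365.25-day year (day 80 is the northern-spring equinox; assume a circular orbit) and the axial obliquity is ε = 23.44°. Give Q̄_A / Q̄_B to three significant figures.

— Configuration A (ϕ=-22.5°):
Solar declination: sin δ = sin ε · sin L_s = sin 23.44° × sin 126.5° = 0.31977, so δ = +18.649°.
cos h₀ = −tan(-22.5°) tan(+18.649°) = 0.1398, h₀ = 1.4305 rad.
Bracket: h₀ sin ϕ sin δ + cos ϕ cos δ sin h₀ = 1.4305×-0.38268×0.31977 + 0.92388×0.94750×0.99018 = -0.175050 + 0.866780 = 0.691730.
Q̄ = (S_0/π) × [bracket] = (1361/π) × 0.691730 = 299.67 W/m².
— Configuration B (ϕ=+69.9°):
Solar longitude: L_s = 360° × (139 − 80)/365.25 = 58.152°.
sin δ = sin 23.44° × sin 58.152° = 0.33790, so δ = +19.749°.
cos h₀ = −tan(+69.9°) tan(+19.749°) = -0.9811, h₀ = 2.9467 rad.
Bracket: h₀ sin ϕ sin δ + cos ϕ cos δ sin h₀ = 2.9467×0.93909×0.33790 + 0.34366×0.94118×0.19368 = 0.935042 + 0.062645 = 0.997687.
Q̄ = (S_0/π) × [bracket] = (1361/π) × 0.997687 = 432.22 W/m².
Ratio Q̄_A / Q̄_B = 299.67 / 432.22 = 0.6933.

Q̄_A / Q̄_B ≈ 0.693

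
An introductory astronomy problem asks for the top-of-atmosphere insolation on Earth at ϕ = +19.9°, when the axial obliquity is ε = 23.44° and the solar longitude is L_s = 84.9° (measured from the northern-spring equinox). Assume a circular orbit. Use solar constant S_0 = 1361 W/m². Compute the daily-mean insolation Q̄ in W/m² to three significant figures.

Solar declination: sin δ = sin ε · sin L_s = sin 23.44° × sin 84.9° = 0.39621, so δ = +23.342°.
cos h₀ = −tan(+19.9°) tan(+23.342°) = -0.1562, h₀ = 1.7277 rad.
Bracket: h₀ sin ϕ sin δ + cos ϕ cos δ sin h₀ = 1.7277×0.34038×0.39621 + 0.94029×0.91816×0.98772 = 0.233001 + 0.852735 = 1.085736.
Q̄ = (S_0/π) × [bracket] = (1361/π) × 1.085736 = 470.4 W/m².

Q̄ ≈ 470 W/m²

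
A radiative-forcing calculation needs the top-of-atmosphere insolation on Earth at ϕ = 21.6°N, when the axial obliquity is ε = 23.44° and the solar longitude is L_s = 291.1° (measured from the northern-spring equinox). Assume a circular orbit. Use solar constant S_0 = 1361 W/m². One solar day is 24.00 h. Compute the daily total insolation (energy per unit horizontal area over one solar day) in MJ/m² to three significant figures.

24.7 MJ/m²

Solar declination: sin δ = sin ε · sin L_s = sin 23.44° × sin 291.1° = -0.37112, so δ = -21.785°.
cos h₀ = −tan(+21.6°) tan(-21.785°) = 0.1582, h₀ = 1.4119 rad.
Bracket: h₀ sin ϕ sin δ + cos ϕ cos δ sin h₀ = 1.4119×0.36812×-0.37112 + 0.92978×0.92859×0.98740 = -0.192889 + 0.852506 = 0.659617.
Q̄ = (S_0/π) × [bracket] = (1361/π) × 0.659617 = 285.76 W/m².
Daily total = Q̄ × 24.00 h × 3600 s/h = 285.76 × 24.00 × 3600 / 10⁶ = 24.69 MJ/m².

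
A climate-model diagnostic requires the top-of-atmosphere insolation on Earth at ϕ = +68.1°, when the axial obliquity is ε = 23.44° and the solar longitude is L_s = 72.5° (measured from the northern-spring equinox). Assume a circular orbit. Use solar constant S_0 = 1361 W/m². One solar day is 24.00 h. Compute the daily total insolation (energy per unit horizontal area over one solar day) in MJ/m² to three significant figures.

Solar declination: sin δ = sin ε · sin L_s = sin 23.44° × sin 72.5° = 0.37938, so δ = +22.295°.
cos h₀ = −tan(+68.1°) tan(+22.295°) = -1.0200 ≤ −1 ⇒ polar day, h₀ = π.
Bracket: h₀ sin ϕ sin δ + cos ϕ cos δ sin h₀ = 3.1416×0.92784×0.37938 + 0.37299×0.92524×0.00000 = 1.105856 + 0.000000 = 1.105856.
Q̄ = (S_0/π) × [bracket] = (1361/π) × 1.105856 = 479.08 W/m².
Daily total = Q̄ × 24.00 h × 3600 s/h = 479.08 × 24.00 × 3600 / 10⁶ = 41.39 MJ/m².

41.4 MJ/m²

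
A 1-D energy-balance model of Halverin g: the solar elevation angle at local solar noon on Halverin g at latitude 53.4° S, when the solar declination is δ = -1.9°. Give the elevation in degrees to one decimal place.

At local noon the hour angle is zero, so the zenith angle equals |ϕ − δ| = |-53.4° − (-1.900°)| = 51.500°.
Elevation = 90° − 51.500° = 38.5°.

38.5°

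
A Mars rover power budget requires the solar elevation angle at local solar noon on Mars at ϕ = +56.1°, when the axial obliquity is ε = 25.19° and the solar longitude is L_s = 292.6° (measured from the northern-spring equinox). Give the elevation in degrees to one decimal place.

10.8°

Solar declination: sin δ = sin ε · sin L_s = sin 25.19° × sin 292.6° = -0.39294, so δ = -23.137°.
At local noon the hour angle is zero, so the zenith angle equals |ϕ − δ| = |+56.1° − (-23.137°)| = 79.237°.
Elevation = 90° − 79.237° = 10.8°.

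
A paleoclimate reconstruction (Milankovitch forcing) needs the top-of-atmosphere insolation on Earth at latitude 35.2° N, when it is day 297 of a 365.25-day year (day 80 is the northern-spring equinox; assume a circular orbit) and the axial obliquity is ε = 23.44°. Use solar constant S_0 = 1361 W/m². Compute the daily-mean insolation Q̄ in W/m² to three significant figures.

Q̄ ≈ 263 W/m²

Solar longitude: L_s = 360° × (297 − 80)/365.25 = 213.881°.
sin δ = sin 23.44° × sin 213.881° = -0.22175, so δ = -12.812°.
cos h₀ = −tan(+35.2°) tan(-12.812°) = 0.1604, h₀ = 1.4097 rad.
Bracket: h₀ sin ϕ sin δ + cos ϕ cos δ sin h₀ = 1.4097×0.57643×-0.22175 + 0.81714×0.97510×0.98705 = -0.180193 + 0.786475 = 0.606282.
Q̄ = (S_0/π) × [bracket] = (1361/π) × 0.606282 = 262.7 W/m².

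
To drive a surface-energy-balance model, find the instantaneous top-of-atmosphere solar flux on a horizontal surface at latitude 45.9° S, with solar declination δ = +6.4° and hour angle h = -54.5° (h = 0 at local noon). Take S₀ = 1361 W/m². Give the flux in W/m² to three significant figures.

438 W/m²

cos θ_z = sin φ sin δ + cos φ cos δ cos h = -0.080049 + 0.401600 = 0.321551.
Flux = S₀ · cos θ_z = 1361 × 0.321551 = 437.6 W/m².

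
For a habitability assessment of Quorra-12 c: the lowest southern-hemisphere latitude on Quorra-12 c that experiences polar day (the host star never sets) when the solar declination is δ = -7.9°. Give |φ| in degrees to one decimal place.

|φ| = 82.1°

Polar day requires cos H₀ = −tan φ tan δ ≤ −1, i.e. tan φ tan δ ≥ 1.
The boundary is |tan φ| · |tan δ| = 1, so |φ| = 90° − |δ| = 90° − 7.9° = 82.1° in the southern hemisphere.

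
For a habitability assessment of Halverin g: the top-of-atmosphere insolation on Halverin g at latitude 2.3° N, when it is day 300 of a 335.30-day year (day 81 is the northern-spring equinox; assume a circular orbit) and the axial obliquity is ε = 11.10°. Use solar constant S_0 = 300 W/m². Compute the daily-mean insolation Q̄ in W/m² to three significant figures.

Q̄ ≈ 93.3 W/m²

Solar longitude: L_s = 360° × (300 − 81)/335.30 = 235.133°.
sin δ = sin 11.10° × sin 235.133° = -0.15796, so δ = -9.089°.
cos h₀ = −tan(+2.3°) tan(-9.089°) = 0.0064, h₀ = 1.5644 rad.
Bracket: h₀ sin ϕ sin δ + cos ϕ cos δ sin h₀ = 1.5644×0.04013×-0.15796 + 0.99919×0.98745×0.99998 = -0.009917 + 0.986630 = 0.976713.
Q̄ = (S_0/π) × [bracket] = (300/π) × 0.976713 = 93.27 W/m².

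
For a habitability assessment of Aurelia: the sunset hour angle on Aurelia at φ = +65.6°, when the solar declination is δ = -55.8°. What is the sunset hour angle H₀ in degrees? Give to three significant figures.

cos H₀ = −tan φ · tan δ = 3.2438 ≥ 1, so the host star never rises (polar night) and H₀ = 0.

H₀ = 0.00°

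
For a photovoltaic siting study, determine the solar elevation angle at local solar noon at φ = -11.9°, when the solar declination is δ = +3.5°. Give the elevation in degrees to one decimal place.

At local noon the hour angle is zero, so the zenith angle equals |φ − δ| = |-11.9° − (+3.500°)| = 15.400°.
Elevation = 90° − 15.400° = 74.6°.

74.6°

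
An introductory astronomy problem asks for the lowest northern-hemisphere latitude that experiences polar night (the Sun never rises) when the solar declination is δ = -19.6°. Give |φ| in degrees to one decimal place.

Polar night requires cos H₀ = −tan φ tan δ ≥ 1, i.e. tan φ tan δ ≤ −1.
The boundary is |tan φ| · |tan δ| = 1, so |φ| = 90° − |δ| = 90° − 19.6° = 70.4° in the northern hemisphere.

|φ| = 70.4°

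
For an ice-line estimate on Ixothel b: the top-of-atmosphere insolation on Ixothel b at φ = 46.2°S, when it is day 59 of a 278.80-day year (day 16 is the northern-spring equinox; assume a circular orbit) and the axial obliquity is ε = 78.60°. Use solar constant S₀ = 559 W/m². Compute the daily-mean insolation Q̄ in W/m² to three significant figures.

Solar longitude: λ_s = 360° × (59 − 16)/278.80 = 55.524°.
sin δ = sin 78.60° × sin 55.524° = 0.80810, so δ = +53.910°.
cos H₀ = −tan(-46.2°) tan(+53.910°) = 1.4306 ≥ 1 ⇒ polar night, H₀ = 0 and Q̄ = 0.

Q̄ ≈ 0.00 W/m²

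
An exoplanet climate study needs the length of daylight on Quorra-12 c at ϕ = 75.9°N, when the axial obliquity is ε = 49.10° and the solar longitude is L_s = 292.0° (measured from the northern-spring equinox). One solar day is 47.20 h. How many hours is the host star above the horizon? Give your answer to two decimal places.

0.00 h

Solar declination: sin δ = sin ε · sin L_s = sin 49.10° × sin 292.0° = -0.70082, so δ = -44.492°.
cos h₀ = −tan ϕ · tan δ = 3.9112 ≥ 1, so the host star never rises (polar night) and h₀ = 0.
Daylight = 2h₀/(2π) × 47.20 h = (0.0000/π) × 47.20 = 0.00 h.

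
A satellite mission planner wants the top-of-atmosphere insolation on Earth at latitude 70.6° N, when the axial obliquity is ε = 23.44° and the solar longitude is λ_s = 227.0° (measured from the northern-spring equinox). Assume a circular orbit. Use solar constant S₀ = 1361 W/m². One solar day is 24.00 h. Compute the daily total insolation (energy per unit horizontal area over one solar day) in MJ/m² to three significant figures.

0.570 MJ/m²

Solar declination: sin δ = sin ε · sin λ_s = sin 23.44° × sin 227.0° = -0.29092, so δ = -16.913°.
cos H₀ = −tan(+70.6°) tan(-16.913°) = 0.8635, H₀ = 0.5287 rad.
Bracket: H₀ sin φ sin δ + cos φ cos δ sin H₀ = 0.5287×0.94322×-0.29092 + 0.33216×0.95675×0.50440 = -0.145076 + 0.160295 = 0.015219.
Q̄ = (S₀/π) × [bracket] = (1361/π) × 0.015219 = 6.5932 W/m².
Daily total = Q̄ × 24.00 h × 3600 s/h = 6.5932 × 24.00 × 3600 / 10⁶ = 0.5697 MJ/m².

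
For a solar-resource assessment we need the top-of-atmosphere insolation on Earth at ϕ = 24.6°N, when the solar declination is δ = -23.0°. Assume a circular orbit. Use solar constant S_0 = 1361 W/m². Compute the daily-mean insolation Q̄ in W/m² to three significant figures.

cos h₀ = −tan(+24.6°) tan(-23.000°) = 0.1943, h₀ = 1.3752 rad.
Bracket: h₀ sin ϕ sin δ + cos ϕ cos δ sin h₀ = 1.3752×0.41628×-0.39073 + 0.90924×0.92050×0.98093 = -0.223681 + 0.820995 = 0.597314.
Q̄ = (S_0/π) × [bracket] = (1361/π) × 0.597314 = 258.8 W/m².

Q̄ ≈ 259 W/m²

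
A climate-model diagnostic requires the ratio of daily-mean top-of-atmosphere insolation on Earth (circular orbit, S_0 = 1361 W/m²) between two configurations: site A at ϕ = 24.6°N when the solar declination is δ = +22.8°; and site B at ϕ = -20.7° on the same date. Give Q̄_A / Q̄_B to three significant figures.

Q̄_A / Q̄_B ≈ 1.68

— Configuration A (ϕ=+24.6°):
cos h₀ = −tan(+24.6°) tan(+22.800°) = -0.1925, h₀ = 1.7645 rad.
Bracket: h₀ sin ϕ sin δ + cos ϕ cos δ sin h₀ = 1.7645×0.41628×0.38752 + 0.90924×0.92186×0.98131 = 0.284644 + 0.822526 = 1.107170.
Q̄ = (S_0/π) × [bracket] = (1361/π) × 1.107170 = 479.65 W/m².
— Configuration B (ϕ=-20.7°):
cos h₀ = −tan(-20.7°) tan(+22.800°) = 0.1588, h₀ = 1.4113 rad.
Bracket: h₀ sin ϕ sin δ + cos ϕ cos δ sin h₀ = 1.4113×-0.35347×0.38752 + 0.93544×0.92186×0.98730 = -0.193315 + 0.851393 = 0.658078.
Q̄ = (S_0/π) × [bracket] = (1361/π) × 0.658078 = 285.09 W/m².
Ratio Q̄_A / Q̄_B = 479.65 / 285.09 = 1.682.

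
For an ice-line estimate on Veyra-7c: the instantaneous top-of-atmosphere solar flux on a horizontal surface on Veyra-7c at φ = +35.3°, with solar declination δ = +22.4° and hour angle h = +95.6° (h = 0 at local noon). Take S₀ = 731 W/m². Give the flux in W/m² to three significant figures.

cos θ_z = sin φ sin δ + cos φ cos δ cos h = 0.220204 + -0.073632 = 0.146572.
Flux = S₀ · cos θ_z = 731 × 0.146572 = 107.1 W/m².

107 W/m²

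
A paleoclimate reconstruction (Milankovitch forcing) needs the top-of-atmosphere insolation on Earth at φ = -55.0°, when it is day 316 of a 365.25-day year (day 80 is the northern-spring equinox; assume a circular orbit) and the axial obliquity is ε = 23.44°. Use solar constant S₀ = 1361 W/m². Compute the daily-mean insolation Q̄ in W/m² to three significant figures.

Q̄ ≈ 439 W/m²

Solar longitude: λ_s = 360° × (316 − 80)/365.25 = 232.608°.
sin δ = sin 23.44° × sin 232.608° = -0.31604, so δ = -18.424°.
cos H₀ = −tan(-55.0°) tan(-18.424°) = -0.4757, H₀ = 2.0666 rad.
Bracket: H₀ sin φ sin δ + cos φ cos δ sin H₀ = 2.0666×-0.81915×-0.31604 + 0.57358×0.94875×0.87959 = 0.535010 + 0.478659 = 1.013669.
Q̄ = (S₀/π) × [bracket] = (1361/π) × 1.013669 = 439.1 W/m².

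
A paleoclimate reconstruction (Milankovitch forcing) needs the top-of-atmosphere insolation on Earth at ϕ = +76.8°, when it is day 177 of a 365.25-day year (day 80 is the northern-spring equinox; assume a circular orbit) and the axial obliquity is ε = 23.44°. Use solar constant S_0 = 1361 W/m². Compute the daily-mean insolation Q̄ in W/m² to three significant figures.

Solar longitude: L_s = 360° × (177 − 80)/365.25 = 95.606°.
sin δ = sin 23.44° × sin 95.606° = 0.39589, so δ = +23.321°.
cos h₀ = −tan(+76.8°) tan(+23.321°) = -1.8380 ≤ −1 ⇒ polar day, h₀ = π.
Bracket: h₀ sin ϕ sin δ + cos ϕ cos δ sin h₀ = 3.1416×0.97358×0.39589 + 0.22835×0.91830×0.00000 = 1.210869 + 0.000000 = 1.210869.
Q̄ = (S_0/π) × [bracket] = (1361/π) × 1.210869 = 524.6 W/m².

Q̄ ≈ 525 W/m²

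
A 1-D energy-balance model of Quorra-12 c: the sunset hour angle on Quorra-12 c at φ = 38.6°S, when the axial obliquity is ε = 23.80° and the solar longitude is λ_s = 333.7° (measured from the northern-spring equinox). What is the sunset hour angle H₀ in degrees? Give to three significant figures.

Solar declination: sin δ = sin ε · sin λ_s = sin 23.80° × sin 333.7° = -0.17880, so δ = -10.300°.
cos H₀ = −tan φ · tan δ = −tan(-38.6°) × tan(-10.300°) = -0.1451, so H₀ = 1.7164 rad = 98.34°.

H₀ = 98.3°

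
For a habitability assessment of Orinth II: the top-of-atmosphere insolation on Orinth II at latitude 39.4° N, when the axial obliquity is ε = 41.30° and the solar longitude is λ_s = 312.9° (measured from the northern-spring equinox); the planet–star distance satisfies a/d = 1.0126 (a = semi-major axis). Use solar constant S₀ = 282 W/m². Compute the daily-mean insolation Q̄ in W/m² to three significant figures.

Q̄ ≈ 24.4 W/m²

Solar declination: sin δ = sin ε · sin λ_s = sin 41.30° × sin 312.9° = -0.48348, so δ = -28.913°.
cos H₀ = −tan(+39.4°) tan(-28.913°) = 0.4537, H₀ = 1.0999 rad.
Bracket: H₀ sin φ sin δ + cos φ cos δ sin H₀ = 1.0999×0.63473×-0.48348 + 0.77273×0.87536×0.89116 = -0.337536 + 0.602796 = 0.265260.
Inverse-square distance factor (a/d)² = 1.0126² = 1.025359.
Q̄ = (S₀/π) × 1.025359 × [bracket] = (282/π) × 1.025359 × 0.265260 = 24.41 W/m².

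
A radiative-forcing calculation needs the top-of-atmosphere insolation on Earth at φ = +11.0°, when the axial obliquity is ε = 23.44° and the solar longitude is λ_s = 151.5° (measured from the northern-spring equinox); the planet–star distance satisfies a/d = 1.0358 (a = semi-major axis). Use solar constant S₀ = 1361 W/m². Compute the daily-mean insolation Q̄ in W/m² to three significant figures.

Solar declination: sin δ = sin ε · sin λ_s = sin 23.44° × sin 151.5° = 0.18981, so δ = +10.942°.
cos H₀ = −tan(+11.0°) tan(+10.942°) = -0.0376, H₀ = 1.6084 rad.
Bracket: H₀ sin φ sin δ + cos φ cos δ sin H₀ = 1.6084×0.19081×0.18981 + 0.98163×0.98182×0.99929 = 0.058252 + 0.963100 = 1.021352.
Inverse-square distance factor (a/d)² = 1.0358² = 1.072882.
Q̄ = (S₀/π) × 1.072882 × [bracket] = (1361/π) × 1.072882 × 1.021352 = 474.7 W/m².

Q̄ ≈ 475 W/m²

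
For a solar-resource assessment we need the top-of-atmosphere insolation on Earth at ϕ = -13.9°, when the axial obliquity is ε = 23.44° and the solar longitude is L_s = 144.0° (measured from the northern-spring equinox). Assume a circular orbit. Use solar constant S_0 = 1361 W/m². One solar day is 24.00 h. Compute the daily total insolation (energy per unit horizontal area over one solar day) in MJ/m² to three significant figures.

32.1 MJ/m²

Solar declination: sin δ = sin ε · sin L_s = sin 23.44° × sin 144.0° = 0.23381, so δ = +13.522°.
cos h₀ = −tan(-13.9°) tan(+13.522°) = 0.0595, h₀ = 1.5112 rad.
Bracket: h₀ sin ϕ sin δ + cos ϕ cos δ sin h₀ = 1.5112×-0.24023×0.23381 + 0.97072×0.97228×0.99823 = -0.084881 + 0.942141 = 0.857260.
Q̄ = (S_0/π) × [bracket] = (1361/π) × 0.857260 = 371.38 W/m².
Daily total = Q̄ × 24.00 h × 3600 s/h = 371.38 × 24.00 × 3600 / 10⁶ = 32.09 MJ/m².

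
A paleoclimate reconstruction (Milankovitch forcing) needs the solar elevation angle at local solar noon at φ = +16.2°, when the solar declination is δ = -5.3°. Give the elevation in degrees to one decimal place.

68.5°

At local noon the hour angle is zero, so the zenith angle equals |φ − δ| = |+16.2° − (-5.300°)| = 21.500°.
Elevation = 90° − 21.500° = 68.5°.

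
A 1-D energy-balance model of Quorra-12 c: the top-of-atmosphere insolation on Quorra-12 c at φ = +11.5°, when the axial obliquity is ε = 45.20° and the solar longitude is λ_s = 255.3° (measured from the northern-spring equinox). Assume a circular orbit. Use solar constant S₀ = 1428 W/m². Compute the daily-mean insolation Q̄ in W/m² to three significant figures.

Solar declination: sin δ = sin ε · sin λ_s = sin 45.20° × sin 255.3° = -0.68634, so δ = -43.341°.
cos H₀ = −tan(+11.5°) tan(-43.341°) = 0.1920, H₀ = 1.3776 rad.
Bracket: H₀ sin φ sin δ + cos φ cos δ sin H₀ = 1.3776×0.19937×-0.68634 + 0.97992×0.72728×0.98139 = -0.188505 + 0.699413 = 0.510908.
Q̄ = (S₀/π) × [bracket] = (1428/π) × 0.510908 = 232.2 W/m².

Q̄ ≈ 232 W/m²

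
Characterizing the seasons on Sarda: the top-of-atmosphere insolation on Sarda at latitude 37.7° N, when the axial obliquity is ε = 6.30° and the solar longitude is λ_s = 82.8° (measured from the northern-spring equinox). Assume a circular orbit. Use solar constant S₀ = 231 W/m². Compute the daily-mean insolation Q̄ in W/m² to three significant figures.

Q̄ ≈ 65.7 W/m²

Solar declination: sin δ = sin ε · sin λ_s = sin 6.30° × sin 82.8° = 0.10887, so δ = +6.250°.
cos H₀ = −tan(+37.7°) tan(+6.250°) = -0.0846, H₀ = 1.6555 rad.
Bracket: H₀ sin φ sin δ + cos φ cos δ sin H₀ = 1.6555×0.61153×0.10887 + 0.79122×0.99406×0.99641 = 0.110219 + 0.783697 = 0.893916.
Q̄ = (S₀/π) × [bracket] = (231/π) × 0.893916 = 65.73 W/m².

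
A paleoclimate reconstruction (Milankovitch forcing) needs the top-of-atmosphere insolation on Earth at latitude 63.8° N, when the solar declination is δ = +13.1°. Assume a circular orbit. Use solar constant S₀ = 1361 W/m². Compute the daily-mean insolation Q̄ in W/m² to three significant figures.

Q̄ ≈ 346 W/m²

cos H₀ = −tan(+63.8°) tan(+13.100°) = -0.4729, H₀ = 2.0634 rad.
Bracket: H₀ sin φ sin δ + cos φ cos δ sin H₀ = 2.0634×0.89726×0.22665 + 0.44151×0.97398×0.88110 = 0.419621 + 0.378892 = 0.798513.
Q̄ = (S₀/π) × [bracket] = (1361/π) × 0.798513 = 345.9 W/m².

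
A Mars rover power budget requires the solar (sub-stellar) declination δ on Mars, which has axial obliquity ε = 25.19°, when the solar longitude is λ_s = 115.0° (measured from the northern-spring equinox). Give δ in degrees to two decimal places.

sin δ = sin ε · sin λ_s = sin 25.19° × sin 115.0° = 0.385744.
δ = arcsin(0.385744) = +22.69°.

δ = +22.69°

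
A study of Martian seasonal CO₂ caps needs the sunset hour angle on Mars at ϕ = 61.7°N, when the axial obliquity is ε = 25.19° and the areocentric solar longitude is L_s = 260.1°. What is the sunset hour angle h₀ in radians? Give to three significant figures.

sin δ = sin 25.19° × sin 260.1° = -0.41928, so δ = -24.789°.
cos h₀ = −tan ϕ · tan δ = −tan(+61.7°) × tan(-24.789°) = 0.8577, so h₀ = 0.5400 rad = 30.94°.

h₀ = 0.540 rad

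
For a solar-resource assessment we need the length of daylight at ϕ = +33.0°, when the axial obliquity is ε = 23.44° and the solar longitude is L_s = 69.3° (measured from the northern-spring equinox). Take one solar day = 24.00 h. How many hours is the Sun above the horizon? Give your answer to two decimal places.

14.01 h

Solar declination: sin δ = sin ε · sin L_s = sin 23.44° × sin 69.3° = 0.37211, so δ = +21.846°.
cos h₀ = −tan ϕ · tan δ = −tan(+33.0°) × tan(+21.846°) = -0.2603, so h₀ = 1.8342 rad = 105.09°.
Daylight = 2h₀/(2π) × 24.00 h = (1.8342/π) × 24.00 = 14.01 h.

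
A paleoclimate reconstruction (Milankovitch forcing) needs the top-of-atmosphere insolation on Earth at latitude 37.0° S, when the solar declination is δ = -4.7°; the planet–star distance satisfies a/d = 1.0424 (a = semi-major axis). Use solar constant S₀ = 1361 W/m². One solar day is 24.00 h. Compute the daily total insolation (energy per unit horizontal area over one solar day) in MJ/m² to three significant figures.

35.6 MJ/m²

cos H₀ = −tan(-37.0°) tan(-4.700°) = -0.0620, H₀ = 1.6328 rad.
Bracket: H₀ sin φ sin δ + cos φ cos δ sin H₀ = 1.6328×-0.60182×-0.08194 + 0.79864×0.99664×0.99808 = 0.080518 + 0.794428 = 0.874946.
Inverse-square distance factor (a/d)² = 1.0424² = 1.086598.
Q̄ = (S₀/π) × 1.086598 × [bracket] = (1361/π) × 1.086598 × 0.874946 = 411.87 W/m².
Daily total = Q̄ × 24.00 h × 3600 s/h = 411.87 × 24.00 × 3600 / 10⁶ = 35.59 MJ/m².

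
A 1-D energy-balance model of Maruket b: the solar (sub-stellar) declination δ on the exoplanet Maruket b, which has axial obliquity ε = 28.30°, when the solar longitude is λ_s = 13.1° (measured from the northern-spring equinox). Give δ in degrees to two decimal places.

δ = +6.17°

sin δ = sin ε · sin λ_s = sin 28.30° × sin 13.1° = 0.107453.
δ = arcsin(0.107453) = +6.17°.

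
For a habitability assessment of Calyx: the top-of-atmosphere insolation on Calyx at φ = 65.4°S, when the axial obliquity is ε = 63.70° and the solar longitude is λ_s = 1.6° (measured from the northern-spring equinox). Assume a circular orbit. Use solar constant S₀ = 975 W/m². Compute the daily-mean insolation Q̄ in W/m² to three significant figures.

Solar declination: sin δ = sin ε · sin λ_s = sin 63.70° × sin 1.6° = 0.02503, so δ = +1.434°.
cos H₀ = −tan(-65.4°) tan(+1.434°) = 0.0547, H₀ = 1.5161 rad.
Bracket: H₀ sin φ sin δ + cos φ cos δ sin H₀ = 1.5161×-0.90924×0.02503 + 0.41628×0.99969×0.99850 = -0.034504 + 0.415527 = 0.381023.
Q̄ = (S₀/π) × [bracket] = (975/π) × 0.381023 = 118.3 W/m².

Q̄ ≈ 118 W/m²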